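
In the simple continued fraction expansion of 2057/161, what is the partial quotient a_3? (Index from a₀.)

2057 = 12·161 + 125   →  a_0 = 12
161 = 1·125 + 36   →  a_1 = 1
125 = 3·36 + 17   →  a_2 = 3
36 = 2·17 + 2   →  a_3 = 2

2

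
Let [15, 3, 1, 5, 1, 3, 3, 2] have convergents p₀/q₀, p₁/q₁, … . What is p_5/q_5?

Using pₖ = aₖpₖ₋₁ + pₖ₋₂, qₖ = aₖqₖ₋₁ + qₖ₋₂ (with p₋₁=1, p₋₂=0, q₋₁=0, q₋₂=1):
  k=0: a=15, p=15, q=1
  k=1: a=3, p=46, q=3
  k=2: a=1, p=61, q=4
  k=3: a=5, p=351, q=23
  k=4: a=1, p=412, q=27
  k=5: a=3, p=1587, q=104

1587/104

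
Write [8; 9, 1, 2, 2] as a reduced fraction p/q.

551/68

Fold from the inside: start with 2/1.
  2 + 1/2 = 5/2
  1 + 2/5 = 7/5
  9 + 5/7 = 68/7
  8 + 7/68 = 551/68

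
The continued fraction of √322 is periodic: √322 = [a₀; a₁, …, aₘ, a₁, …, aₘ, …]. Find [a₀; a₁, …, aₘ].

[17; 1, 16, 1, 34]

a₀ = ⌊√322⌋ = 17.
With m₀=0, d₀=1 and mₖ₊₁ = dₖaₖ − mₖ, dₖ₊₁ = (n − mₖ₊₁²)/dₖ, aₖ₊₁ = ⌊(a₀+mₖ₊₁)/dₖ₊₁⌋:
  k=1: m=17, d=33, a=1
  k=2: m=16, d=2, a=16
  k=3: m=16, d=33, a=1
  k=4: m=17, d=1, a=34
d=1 and a=2a₀=34 at k=4, so the next step gives (m, d) = (17, 33) again — its k=1 value — and the period has length 4.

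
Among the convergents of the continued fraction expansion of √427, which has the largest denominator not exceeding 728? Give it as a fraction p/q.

7687/372

√427 = [20; 1, 1, 1, 40, …] (period length 4).
Convergents:
  p_0/q_0 = 20/1
  p_1/q_1 = 21/1
  p_2/q_2 = 41/2
  p_3/q_3 = 62/3
  p_4/q_4 = 2521/122
  p_5/q_5 = 2583/125
  p_6/q_6 = 5104/247
  p_7/q_7 = 7687/372
  p_8/q_8 = 312584/15127
q_7 = 372 ≤ 728 < 15127 = q_8, so the answer is 7687/372.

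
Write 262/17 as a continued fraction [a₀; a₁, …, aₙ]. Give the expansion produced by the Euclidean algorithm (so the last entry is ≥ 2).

262 = 15·17 + 7
17 = 2·7 + 3
7 = 2·3 + 1
3 = 3·1 + 0  (stop)
So 262/17 = [15; 2, 2, 3].

[15; 2, 2, 3]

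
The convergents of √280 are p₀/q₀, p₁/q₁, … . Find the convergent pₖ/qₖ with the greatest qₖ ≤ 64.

251/15

√280 = [16; 1, 2, 1, 2, 1, 32, …] (period length 6).
Convergents:
  p_0/q_0 = 16/1
  p_1/q_1 = 17/1
  p_2/q_2 = 50/3
  p_3/q_3 = 67/4
  p_4/q_4 = 184/11
  p_5/q_5 = 251/15
  p_6/q_6 = 8216/491
q_5 = 15 ≤ 64 < 491 = q_6, so the answer is 251/15.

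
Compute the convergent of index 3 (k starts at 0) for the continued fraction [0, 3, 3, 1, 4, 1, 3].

4/13

Using pₖ = aₖpₖ₋₁ + pₖ₋₂, qₖ = aₖqₖ₋₁ + qₖ₋₂ (with p₋₁=1, p₋₂=0, q₋₁=0, q₋₂=1):
  k=0: a=0, p=0, q=1
  k=1: a=3, p=1, q=3
  k=2: a=3, p=3, q=10
  k=3: a=1, p=4, q=13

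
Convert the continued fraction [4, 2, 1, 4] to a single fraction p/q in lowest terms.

Fold from the inside: start with 4/1.
  1 + 1/4 = 5/4
  2 + 4/5 = 14/5
  4 + 5/14 = 61/14

61/14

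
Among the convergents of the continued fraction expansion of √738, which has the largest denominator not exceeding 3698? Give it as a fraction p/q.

53137/1956

√738 = [27; 6, 54, …] (period length 2).
Convergents:
  p_0/q_0 = 27/1
  p_1/q_1 = 163/6
  p_2/q_2 = 8829/325
  p_3/q_3 = 53137/1956
  p_4/q_4 = 2878227/105949
q_3 = 1956 ≤ 3698 < 105949 = q_4, so the answer is 53137/1956.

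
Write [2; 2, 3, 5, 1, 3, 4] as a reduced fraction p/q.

Using pₖ = aₖpₖ₋₁ + pₖ₋₂ and qₖ = aₖqₖ₋₁ + qₖ₋₂:
  k=0: a=2, p=2, q=1
  k=1: a=2, p=5, q=2
  k=2: a=3, p=17, q=7
  k=3: a=5, p=90, q=37
  k=4: a=1, p=107, q=44
  k=5: a=3, p=411, q=169
  k=6: a=4, p=1751, q=720

1751/720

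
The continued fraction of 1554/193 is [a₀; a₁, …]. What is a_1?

19

1554 = 8·193 + 10   →  a_0 = 8
193 = 19·10 + 3   →  a_1 = 19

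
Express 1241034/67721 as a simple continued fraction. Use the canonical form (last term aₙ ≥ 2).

[18; 3, 14, 4, 1, 17, 2, 8]

1241034 = 18·67721 + 22056
67721 = 3·22056 + 1553
22056 = 14·1553 + 314
1553 = 4·314 + 297
314 = 1·297 + 17
297 = 17·17 + 8
17 = 2·8 + 1
8 = 8·1 + 0  (stop)
So 1241034/67721 = [18; 3, 14, 4, 1, 17, 2, 8].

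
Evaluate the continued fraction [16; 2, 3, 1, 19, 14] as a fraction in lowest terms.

41126/2501

Fold from the inside: start with 14/1.
  19 + 1/14 = 267/14
  1 + 14/267 = 281/267
  3 + 267/281 = 1110/281
  2 + 281/1110 = 2501/1110
  16 + 1110/2501 = 41126/2501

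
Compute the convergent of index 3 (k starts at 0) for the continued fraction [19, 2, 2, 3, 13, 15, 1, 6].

330/17

Using pₖ = aₖpₖ₋₁ + pₖ₋₂, qₖ = aₖqₖ₋₁ + qₖ₋₂ (with p₋₁=1, p₋₂=0, q₋₁=0, q₋₂=1):
  k=0: a=19, p=19, q=1
  k=1: a=2, p=39, q=2
  k=2: a=2, p=97, q=5
  k=3: a=3, p=330, q=17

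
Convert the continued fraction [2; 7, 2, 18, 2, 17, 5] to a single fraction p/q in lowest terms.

107359/50319

Fold from the inside: start with 5/1.
  17 + 1/5 = 86/5
  2 + 5/86 = 177/86
  18 + 86/177 = 3272/177
  2 + 177/3272 = 6721/3272
  7 + 3272/6721 = 50319/6721
  2 + 6721/50319 = 107359/50319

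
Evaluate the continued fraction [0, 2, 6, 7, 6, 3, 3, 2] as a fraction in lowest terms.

6373/13784

Fold from the inside: start with 2/1.
  3 + 1/2 = 7/2
  3 + 2/7 = 23/7
  6 + 7/23 = 145/23
  7 + 23/145 = 1038/145
  6 + 145/1038 = 6373/1038
  2 + 1038/6373 = 13784/6373
  0 + 6373/13784 = 6373/13784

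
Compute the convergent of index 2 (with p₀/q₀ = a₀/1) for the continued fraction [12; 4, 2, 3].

Using pₖ = aₖpₖ₋₁ + pₖ₋₂, qₖ = aₖqₖ₋₁ + qₖ₋₂ (with p₋₁=1, p₋₂=0, q₋₁=0, q₋₂=1):
  k=0: a=12, p=12, q=1
  k=1: a=4, p=49, q=4
  k=2: a=2, p=110, q=9

110/9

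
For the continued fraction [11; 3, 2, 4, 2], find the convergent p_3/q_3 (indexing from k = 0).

Using pₖ = aₖpₖ₋₁ + pₖ₋₂, qₖ = aₖqₖ₋₁ + qₖ₋₂ (with p₋₁=1, p₋₂=0, q₋₁=0, q₋₂=1):
  k=0: a=11, p=11, q=1
  k=1: a=3, p=34, q=3
  k=2: a=2, p=79, q=7
  k=3: a=4, p=350, q=31

350/31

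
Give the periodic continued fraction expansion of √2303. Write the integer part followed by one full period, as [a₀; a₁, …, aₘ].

[47; 1, 94]

a₀ = ⌊√2303⌋ = 47.
With m₀=0, d₀=1 and mₖ₊₁ = dₖaₖ − mₖ, dₖ₊₁ = (n − mₖ₊₁²)/dₖ, aₖ₊₁ = ⌊(a₀+mₖ₊₁)/dₖ₊₁⌋:
  k=1: m=47, d=94, a=1
  k=2: m=47, d=1, a=94
d=1 and a=2a₀=94 at k=2, so the next step gives (m, d) = (47, 94) again — its k=1 value — and the period has length 2.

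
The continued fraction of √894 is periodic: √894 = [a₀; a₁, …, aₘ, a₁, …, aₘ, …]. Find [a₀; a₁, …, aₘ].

[29; 1, 8, 1, 58]

a₀ = ⌊√894⌋ = 29.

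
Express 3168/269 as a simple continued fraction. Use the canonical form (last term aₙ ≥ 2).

[11; 1, 3, 2, 14, 2]

3168 = 11*269 + 209
269 = 1*209 + 60
209 = 3*60 + 29
60 = 2*29 + 2
29 = 14*2 + 1
2 = 2*1 + 0  (stop)
So 3168/269 = [11; 1, 3, 2, 14, 2].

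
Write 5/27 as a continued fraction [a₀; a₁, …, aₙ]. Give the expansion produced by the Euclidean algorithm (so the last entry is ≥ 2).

[0; 5, 2, 2]

5 = 0*27 + 5
27 = 5*5 + 2
5 = 2*2 + 1
2 = 2*1 + 0  (stop)
So 5/27 = [0; 5, 2, 2].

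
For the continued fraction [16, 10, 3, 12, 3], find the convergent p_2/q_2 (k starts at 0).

Using pₖ = aₖpₖ₋₁ + pₖ₋₂, qₖ = aₖqₖ₋₁ + qₖ₋₂ (with p₋₁=1, p₋₂=0, q₋₁=0, q₋₂=1):
  k=0: a=16, p=16, q=1
  k=1: a=10, p=161, q=10
  k=2: a=3, p=499, q=31

499/31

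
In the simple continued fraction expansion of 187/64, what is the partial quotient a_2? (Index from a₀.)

187 = 2·64 + 59   →  a_0 = 2
64 = 1·59 + 5   →  a_1 = 1
59 = 11·5 + 4   →  a_2 = 11

11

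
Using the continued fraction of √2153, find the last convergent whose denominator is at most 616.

21437/462

√2153 = [46; 2, 2, 92, …] (period length 3).
Convergents:
  p_0/q_0 = 46/1
  p_1/q_1 = 93/2
  p_2/q_2 = 232/5
  p_3/q_3 = 21437/462
  p_4/q_4 = 43106/929
q_3 = 462 ≤ 616 < 929 = q_4, so the answer is 21437/462.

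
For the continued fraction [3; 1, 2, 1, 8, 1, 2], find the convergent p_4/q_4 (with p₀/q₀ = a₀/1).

Using pₖ = aₖpₖ₋₁ + pₖ₋₂, qₖ = aₖqₖ₋₁ + qₖ₋₂ (with p₋₁=1, p₋₂=0, q₋₁=0, q₋₂=1):
  k=0: a=3, p=3, q=1
  k=1: a=1, p=4, q=1
  k=2: a=2, p=11, q=3
  k=3: a=1, p=15, q=4
  k=4: a=8, p=131, q=35

131/35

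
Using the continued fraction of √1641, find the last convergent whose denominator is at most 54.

2147/53

√1641 = [40; 1, 1, 26, 1, 1, 80, …] (period length 6).
Convergents:
  p_0/q_0 = 40/1
  p_1/q_1 = 41/1
  p_2/q_2 = 81/2
  p_3/q_3 = 2147/53
  p_4/q_4 = 2228/55
q_3 = 53 ≤ 54 < 55 = q_4, so the answer is 2147/53.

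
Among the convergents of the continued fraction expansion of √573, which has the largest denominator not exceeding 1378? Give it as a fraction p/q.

√573 = [23; 1, 14, 1, 46, …] (period length 4).
Convergents:
  p_0/q_0 = 23/1
  p_1/q_1 = 24/1
  p_2/q_2 = 359/15
  p_3/q_3 = 383/16
  p_4/q_4 = 17977/751
  p_5/q_5 = 18360/767
  p_6/q_6 = 275017/11489
q_5 = 767 ≤ 1378 < 11489 = q_6, so the answer is 18360/767.

18360/767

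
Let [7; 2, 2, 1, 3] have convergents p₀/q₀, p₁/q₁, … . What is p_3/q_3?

52/7

Using pₖ = aₖpₖ₋₁ + pₖ₋₂, qₖ = aₖqₖ₋₁ + qₖ₋₂ (with p₋₁=1, p₋₂=0, q₋₁=0, q₋₂=1):
  k=0: a=7, p=7, q=1
  k=1: a=2, p=15, q=2
  k=2: a=2, p=37, q=5
  k=3: a=1, p=52, q=7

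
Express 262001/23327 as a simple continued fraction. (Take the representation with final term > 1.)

[11; 4, 3, 6, 3, 5, 3, 5]

262001 = 11·23327 + 5404
23327 = 4·5404 + 1711
5404 = 3·1711 + 271
1711 = 6·271 + 85
271 = 3·85 + 16
85 = 5·16 + 5
16 = 3·5 + 1
5 = 5·1 + 0  (stop)
So 262001/23327 = [11; 4, 3, 6, 3, 5, 3, 5].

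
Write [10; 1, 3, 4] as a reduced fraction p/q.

183/17

Fold from the inside: start with 4/1.
  3 + 1/4 = 13/4
  1 + 4/13 = 17/13
  10 + 13/17 = 183/17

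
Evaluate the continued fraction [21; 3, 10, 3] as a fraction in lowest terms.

2047/96

Fold from the inside: start with 3/1.
  10 + 1/3 = 31/3
  3 + 3/31 = 96/31
  21 + 31/96 = 2047/96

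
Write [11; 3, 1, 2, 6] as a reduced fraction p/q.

Using pₖ = aₖpₖ₋₁ + pₖ₋₂ and qₖ = aₖqₖ₋₁ + qₖ₋₂:
  k=0: a=11, p=11, q=1
  k=1: a=3, p=34, q=3
  k=2: a=1, p=45, q=4
  k=3: a=2, p=124, q=11
  k=4: a=6, p=789, q=70

789/70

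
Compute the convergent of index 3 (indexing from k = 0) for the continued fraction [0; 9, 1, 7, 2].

8/79

Using pₖ = aₖpₖ₋₁ + pₖ₋₂, qₖ = aₖqₖ₋₁ + qₖ₋₂ (with p₋₁=1, p₋₂=0, q₋₁=0, q₋₂=1):
  k=0: a=0, p=0, q=1
  k=1: a=9, p=1, q=9
  k=2: a=1, p=1, q=10
  k=3: a=7, p=8, q=79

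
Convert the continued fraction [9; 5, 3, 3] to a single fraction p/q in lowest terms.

Fold from the inside: start with 3/1.
  3 + 1/3 = 10/3
  5 + 3/10 = 53/10
  9 + 10/53 = 487/53

487/53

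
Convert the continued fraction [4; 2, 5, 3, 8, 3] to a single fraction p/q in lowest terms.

4047/908

Using pₖ = aₖpₖ₋₁ + pₖ₋₂ and qₖ = aₖqₖ₋₁ + qₖ₋₂:
  k=0: a=4, p=4, q=1
  k=1: a=2, p=9, q=2
  k=2: a=5, p=49, q=11
  k=3: a=3, p=156, q=35
  k=4: a=8, p=1297, q=291
  k=5: a=3, p=4047, q=908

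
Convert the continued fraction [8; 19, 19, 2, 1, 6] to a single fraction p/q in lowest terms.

Using pₖ = aₖpₖ₋₁ + pₖ₋₂ and qₖ = aₖqₖ₋₁ + qₖ₋₂:
  k=0: a=8, p=8, q=1
  k=1: a=19, p=153, q=19
  k=2: a=19, p=2915, q=362
  k=3: a=2, p=5983, q=743
  k=4: a=1, p=8898, q=1105
  k=5: a=6, p=59371, q=7373

59371/7373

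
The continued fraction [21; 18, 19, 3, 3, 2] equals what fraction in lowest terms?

Using pₖ = aₖpₖ₋₁ + pₖ₋₂ and qₖ = aₖqₖ₋₁ + qₖ₋₂:
  k=0: a=21, p=21, q=1
  k=1: a=18, p=379, q=18
  k=2: a=19, p=7222, q=343
  k=3: a=3, p=22045, q=1047
  k=4: a=3, p=73357, q=3484
  k=5: a=2, p=168759, q=8015

168759/8015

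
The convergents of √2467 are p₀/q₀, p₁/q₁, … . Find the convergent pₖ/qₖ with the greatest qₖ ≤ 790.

22202/447

√2467 = [49; 1, 2, 49, 2, 1, 98, …] (period length 6).
Convergents:
  p_0/q_0 = 49/1
  p_1/q_1 = 50/1
  p_2/q_2 = 149/3
  p_3/q_3 = 7351/148
  p_4/q_4 = 14851/299
  p_5/q_5 = 22202/447
  p_6/q_6 = 2190647/44105
q_5 = 447 ≤ 790 < 44105 = q_6, so the answer is 22202/447.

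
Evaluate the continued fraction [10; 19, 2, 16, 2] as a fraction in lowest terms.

13318/1325

Using pₖ = aₖpₖ₋₁ + pₖ₋₂ and qₖ = aₖqₖ₋₁ + qₖ₋₂:
  k=0: a=10, p=10, q=1
  k=1: a=19, p=191, q=19
  k=2: a=2, p=392, q=39
  k=3: a=16, p=6463, q=643
  k=4: a=2, p=13318, q=1325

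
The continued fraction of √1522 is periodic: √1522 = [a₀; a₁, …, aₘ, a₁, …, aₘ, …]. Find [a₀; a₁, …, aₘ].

[39; 78]

a₀ = ⌊√1522⌋ = 39.
With m₀=0, d₀=1 and mₖ₊₁ = dₖaₖ − mₖ, dₖ₊₁ = (n − mₖ₊₁²)/dₖ, aₖ₊₁ = ⌊(a₀+mₖ₊₁)/dₖ₊₁⌋:
  k=1: m=39, d=1, a=78
d=1 and a=2a₀=78 at k=1, so the next step gives (m, d) = (39, 1) again — its k=1 value — and the period has length 1.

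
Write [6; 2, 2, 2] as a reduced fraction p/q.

77/12

Using pₖ = aₖpₖ₋₁ + pₖ₋₂ and qₖ = aₖqₖ₋₁ + qₖ₋₂:
  k=0: a=6, p=6, q=1
  k=1: a=2, p=13, q=2
  k=2: a=2, p=32, q=5
  k=3: a=2, p=77, q=12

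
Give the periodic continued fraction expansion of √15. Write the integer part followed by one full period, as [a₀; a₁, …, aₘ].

a₀ = ⌊√15⌋ = 3.
With m₀=0, d₀=1 and mₖ₊₁ = dₖaₖ − mₖ, dₖ₊₁ = (n − mₖ₊₁²)/dₖ, aₖ₊₁ = ⌊(a₀+mₖ₊₁)/dₖ₊₁⌋:
  k=1: m=3, d=6, a=1
  k=2: m=3, d=1, a=6
d=1 and a=2a₀=6 at k=2, so the next step gives (m, d) = (3, 6) again — its k=1 value — and the period has length 2.

[3; 1, 6]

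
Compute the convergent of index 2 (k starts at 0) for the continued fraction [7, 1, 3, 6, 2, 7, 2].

31/4

Using pₖ = aₖpₖ₋₁ + pₖ₋₂, qₖ = aₖqₖ₋₁ + qₖ₋₂ (with p₋₁=1, p₋₂=0, q₋₁=0, q₋₂=1):
  k=0: a=7, p=7, q=1
  k=1: a=1, p=8, q=1
  k=2: a=3, p=31, q=4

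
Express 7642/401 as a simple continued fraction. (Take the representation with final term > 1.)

[19; 17, 2, 3, 3]

7642 = 19*401 + 23
401 = 17*23 + 10
23 = 2*10 + 3
10 = 3*3 + 1
3 = 3*1 + 0  (stop)
So 7642/401 = [19; 17, 2, 3, 3].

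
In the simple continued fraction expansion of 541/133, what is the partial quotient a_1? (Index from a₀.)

541 = 4·133 + 9   →  a_0 = 4
133 = 14·9 + 7   →  a_1 = 14

14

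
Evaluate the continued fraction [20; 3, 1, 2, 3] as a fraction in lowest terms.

750/37

Fold from the inside: start with 3/1.
  2 + 1/3 = 7/3
  1 + 3/7 = 10/7
  3 + 7/10 = 37/10
  20 + 10/37 = 750/37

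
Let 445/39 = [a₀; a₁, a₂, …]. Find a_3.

445 = 11·39 + 16   →  a_0 = 11
39 = 2·16 + 7   →  a_1 = 2
16 = 2·7 + 2   →  a_2 = 2
7 = 3·2 + 1   →  a_3 = 3

3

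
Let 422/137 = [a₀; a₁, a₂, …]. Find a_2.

422 = 3·137 + 11   →  a_0 = 3
137 = 12·11 + 5   →  a_1 = 12
11 = 2·5 + 1   →  a_2 = 2

2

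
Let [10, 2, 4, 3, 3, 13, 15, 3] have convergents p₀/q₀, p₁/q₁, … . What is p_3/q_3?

303/29

Using pₖ = aₖpₖ₋₁ + pₖ₋₂, qₖ = aₖqₖ₋₁ + qₖ₋₂ (with p₋₁=1, p₋₂=0, q₋₁=0, q₋₂=1):
  k=0: a=10, p=10, q=1
  k=1: a=2, p=21, q=2
  k=2: a=4, p=94, q=9
  k=3: a=3, p=303, q=29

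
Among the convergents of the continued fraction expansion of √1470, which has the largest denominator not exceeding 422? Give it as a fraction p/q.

√1470 = [38; 2, 1, 14, 1, 2, 76, …] (period length 6).
Convergents:
  p_0/q_0 = 38/1
  p_1/q_1 = 77/2
  p_2/q_2 = 115/3
  p_3/q_3 = 1687/44
  p_4/q_4 = 1802/47
  p_5/q_5 = 5291/138
  p_6/q_6 = 403918/10535
q_5 = 138 ≤ 422 < 10535 = q_6, so the answer is 5291/138.

5291/138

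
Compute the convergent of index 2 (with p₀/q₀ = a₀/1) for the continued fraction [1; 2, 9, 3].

Using pₖ = aₖpₖ₋₁ + pₖ₋₂, qₖ = aₖqₖ₋₁ + qₖ₋₂ (with p₋₁=1, p₋₂=0, q₋₁=0, q₋₂=1):
  k=0: a=1, p=1, q=1
  k=1: a=2, p=3, q=2
  k=2: a=9, p=28, q=19

28/19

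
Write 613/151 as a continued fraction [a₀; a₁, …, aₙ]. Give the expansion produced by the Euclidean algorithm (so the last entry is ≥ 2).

[4; 16, 1, 3, 2]

613 = 4·151 + 9
151 = 16·9 + 7
9 = 1·7 + 2
7 = 3·2 + 1
2 = 2·1 + 0  (stop)
So 613/151 = [4; 16, 1, 3, 2].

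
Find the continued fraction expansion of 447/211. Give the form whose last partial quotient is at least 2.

447 = 2×211 + 25
211 = 8×25 + 11
25 = 2×11 + 3
11 = 3×3 + 2
3 = 1×2 + 1
2 = 2×1 + 0  (stop)
So 447/211 = [2; 8, 2, 3, 1, 2].

[2; 8, 2, 3, 1, 2]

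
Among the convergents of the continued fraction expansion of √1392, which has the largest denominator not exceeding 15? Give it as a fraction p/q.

485/13

√1392 = [37; 3, 4, 3, 74, …] (period length 4).
Convergents:
  p_0/q_0 = 37/1
  p_1/q_1 = 112/3
  p_2/q_2 = 485/13
  p_3/q_3 = 1567/42
q_2 = 13 ≤ 15 < 42 = q_3, so the answer is 485/13.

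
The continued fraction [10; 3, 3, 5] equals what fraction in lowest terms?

546/53

Using pₖ = aₖpₖ₋₁ + pₖ₋₂ and qₖ = aₖqₖ₋₁ + qₖ₋₂:
  k=0: a=10, p=10, q=1
  k=1: a=3, p=31, q=3
  k=2: a=3, p=103, q=10
  k=3: a=5, p=546, q=53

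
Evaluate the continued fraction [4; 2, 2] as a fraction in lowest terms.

22/5

Using pₖ = aₖpₖ₋₁ + pₖ₋₂ and qₖ = aₖqₖ₋₁ + qₖ₋₂:
  k=0: a=4, p=4, q=1
  k=1: a=2, p=9, q=2
  k=2: a=2, p=22, q=5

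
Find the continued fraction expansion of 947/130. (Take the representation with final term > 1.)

[7; 3, 1, 1, 18]

947 = 7×130 + 37
130 = 3×37 + 19
37 = 1×19 + 18
19 = 1×18 + 1
18 = 18×1 + 0  (stop)
So 947/130 = [7; 3, 1, 1, 18].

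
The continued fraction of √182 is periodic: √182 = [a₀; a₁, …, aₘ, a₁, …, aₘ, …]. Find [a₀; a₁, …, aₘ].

a₀ = ⌊√182⌋ = 13.
With m₀=0, d₀=1 and mₖ₊₁ = dₖaₖ − mₖ, dₖ₊₁ = (n − mₖ₊₁²)/dₖ, aₖ₊₁ = ⌊(a₀+mₖ₊₁)/dₖ₊₁⌋:
  k=1: m=13, d=13, a=2
  k=2: m=13, d=1, a=26
d=1 and a=2a₀=26 at k=2, so the next step gives (m, d) = (13, 13) again — its k=1 value — and the period has length 2.

[13; 2, 26]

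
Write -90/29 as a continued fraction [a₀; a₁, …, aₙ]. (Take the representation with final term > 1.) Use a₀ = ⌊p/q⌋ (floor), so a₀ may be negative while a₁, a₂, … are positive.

[-4; 1, 8, 1, 2]

-90 = -4·29 + 26
29 = 1·26 + 3
26 = 8·3 + 2
3 = 1·2 + 1
2 = 2·1 + 0  (stop)
So -90/29 = [-4; 1, 8, 1, 2].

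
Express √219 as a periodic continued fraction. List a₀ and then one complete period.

a₀ = ⌊√219⌋ = 14.

[14; 1, 3, 1, 28]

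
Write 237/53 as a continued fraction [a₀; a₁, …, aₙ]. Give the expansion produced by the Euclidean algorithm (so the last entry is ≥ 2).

237 = 4·53 + 25
53 = 2·25 + 3
25 = 8·3 + 1
3 = 3·1 + 0  (stop)
So 237/53 = [4; 2, 8, 3].

[4; 2, 8, 3]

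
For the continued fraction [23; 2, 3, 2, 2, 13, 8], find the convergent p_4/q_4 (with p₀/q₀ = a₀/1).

Using pₖ = aₖpₖ₋₁ + pₖ₋₂, qₖ = aₖqₖ₋₁ + qₖ₋₂ (with p₋₁=1, p₋₂=0, q₋₁=0, q₋₂=1):
  k=0: a=23, p=23, q=1
  k=1: a=2, p=47, q=2
  k=2: a=3, p=164, q=7
  k=3: a=2, p=375, q=16
  k=4: a=2, p=914, q=39

914/39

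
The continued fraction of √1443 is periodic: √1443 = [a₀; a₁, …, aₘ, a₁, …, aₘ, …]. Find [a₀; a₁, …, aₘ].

a₀ = ⌊√1443⌋ = 37.
With m₀=0, d₀=1 and mₖ₊₁ = dₖaₖ − mₖ, dₖ₊₁ = (n − mₖ₊₁²)/dₖ, aₖ₊₁ = ⌊(a₀+mₖ₊₁)/dₖ₊₁⌋:
  k=1: m=37, d=74, a=1
  k=2: m=37, d=1, a=74
d=1 and a=2a₀=74 at k=2, so the next step gives (m, d) = (37, 74) again — its k=1 value — and the period has length 2.

[37; 1, 74]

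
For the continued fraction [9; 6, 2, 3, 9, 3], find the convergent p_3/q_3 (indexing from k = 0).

Using pₖ = aₖpₖ₋₁ + pₖ₋₂, qₖ = aₖqₖ₋₁ + qₖ₋₂ (with p₋₁=1, p₋₂=0, q₋₁=0, q₋₂=1):
  k=0: a=9, p=9, q=1
  k=1: a=6, p=55, q=6
  k=2: a=2, p=119, q=13
  k=3: a=3, p=412, q=45

412/45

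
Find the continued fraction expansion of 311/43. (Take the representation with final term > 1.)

311 = 7·43 + 10
43 = 4·10 + 3
10 = 3·3 + 1
3 = 3·1 + 0  (stop)
So 311/43 = [7; 4, 3, 3].

[7; 4, 3, 3]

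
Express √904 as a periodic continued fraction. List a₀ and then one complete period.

[30; 15, 60]

a₀ = ⌊√904⌋ = 30.
With m₀=0, d₀=1 and mₖ₊₁ = dₖaₖ − mₖ, dₖ₊₁ = (n − mₖ₊₁²)/dₖ, aₖ₊₁ = ⌊(a₀+mₖ₊₁)/dₖ₊₁⌋:
  k=1: m=30, d=4, a=15
  k=2: m=30, d=1, a=60
d=1 and a=2a₀=60 at k=2, so the next step gives (m, d) = (30, 4) again — its k=1 value — and the period has length 2.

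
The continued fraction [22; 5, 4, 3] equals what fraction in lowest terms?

Using pₖ = aₖpₖ₋₁ + pₖ₋₂ and qₖ = aₖqₖ₋₁ + qₖ₋₂:
  k=0: a=22, p=22, q=1
  k=1: a=5, p=111, q=5
  k=2: a=4, p=466, q=21
  k=3: a=3, p=1509, q=68

1509/68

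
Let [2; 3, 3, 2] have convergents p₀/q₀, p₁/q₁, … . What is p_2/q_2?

23/10

Using pₖ = aₖpₖ₋₁ + pₖ₋₂, qₖ = aₖqₖ₋₁ + qₖ₋₂ (with p₋₁=1, p₋₂=0, q₋₁=0, q₋₂=1):
  k=0: a=2, p=2, q=1
  k=1: a=3, p=7, q=3
  k=2: a=3, p=23, q=10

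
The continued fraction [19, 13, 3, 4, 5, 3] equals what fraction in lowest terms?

Fold from the inside: start with 3/1.
  5 + 1/3 = 16/3
  4 + 3/16 = 67/16
  3 + 16/67 = 217/67
  13 + 67/217 = 2888/217
  19 + 217/2888 = 55089/2888

55089/2888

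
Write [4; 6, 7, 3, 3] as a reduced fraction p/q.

Using pₖ = aₖpₖ₋₁ + pₖ₋₂ and qₖ = aₖqₖ₋₁ + qₖ₋₂:
  k=0: a=4, p=4, q=1
  k=1: a=6, p=25, q=6
  k=2: a=7, p=179, q=43
  k=3: a=3, p=562, q=135
  k=4: a=3, p=1865, q=448

1865/448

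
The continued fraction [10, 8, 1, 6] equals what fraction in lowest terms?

Using pₖ = aₖpₖ₋₁ + pₖ₋₂ and qₖ = aₖqₖ₋₁ + qₖ₋₂:
  k=0: a=10, p=10, q=1
  k=1: a=8, p=81, q=8
  k=2: a=1, p=91, q=9
  k=3: a=6, p=627, q=62

627/62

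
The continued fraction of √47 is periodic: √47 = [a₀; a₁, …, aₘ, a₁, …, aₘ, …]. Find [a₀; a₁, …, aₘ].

[6; 1, 5, 1, 12]

a₀ = ⌊√47⌋ = 6.
With m₀=0, d₀=1 and mₖ₊₁ = dₖaₖ − mₖ, dₖ₊₁ = (n − mₖ₊₁²)/dₖ, aₖ₊₁ = ⌊(a₀+mₖ₊₁)/dₖ₊₁⌋:
  k=1: m=6, d=11, a=1
  k=2: m=5, d=2, a=5
  k=3: m=5, d=11, a=1
  k=4: m=6, d=1, a=12
d=1 and a=2a₀=12 at k=4, so the next step gives (m, d) = (6, 11) again — its k=1 value — and the period has length 4.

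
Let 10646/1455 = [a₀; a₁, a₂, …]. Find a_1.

3

10646 = 7·1455 + 461   →  a_0 = 7
1455 = 3·461 + 72   →  a_1 = 3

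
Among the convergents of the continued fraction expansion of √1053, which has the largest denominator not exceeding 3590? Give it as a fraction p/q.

√1053 = [32; 2, 4, 2, 64, …] (period length 4).
Convergents:
  p_0/q_0 = 32/1
  p_1/q_1 = 65/2
  p_2/q_2 = 292/9
  p_3/q_3 = 649/20
  p_4/q_4 = 41828/1289
  p_5/q_5 = 84305/2598
  p_6/q_6 = 379048/11681
q_5 = 2598 ≤ 3590 < 11681 = q_6, so the answer is 84305/2598.

84305/2598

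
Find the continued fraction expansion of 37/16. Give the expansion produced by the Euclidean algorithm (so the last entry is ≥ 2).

37 = 2×16 + 5
16 = 3×5 + 1
5 = 5×1 + 0  (stop)
So 37/16 = [2; 3, 5].

[2; 3, 5]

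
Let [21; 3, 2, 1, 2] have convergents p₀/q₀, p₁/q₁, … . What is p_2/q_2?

Using pₖ = aₖpₖ₋₁ + pₖ₋₂, qₖ = aₖqₖ₋₁ + qₖ₋₂ (with p₋₁=1, p₋₂=0, q₋₁=0, q₋₂=1):
  k=0: a=21, p=21, q=1
  k=1: a=3, p=64, q=3
  k=2: a=2, p=149, q=7

149/7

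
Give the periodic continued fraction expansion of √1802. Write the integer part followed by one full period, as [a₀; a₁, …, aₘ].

[42; 2, 4, 2, 84]

a₀ = ⌊√1802⌋ = 42.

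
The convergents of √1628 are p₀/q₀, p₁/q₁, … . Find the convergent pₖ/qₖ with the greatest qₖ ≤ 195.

2663/66

√1628 = [40; 2, 1, 6, 1, 2, 80, …] (period length 6).
Convergents:
  p_0/q_0 = 40/1
  p_1/q_1 = 81/2
  p_2/q_2 = 121/3
  p_3/q_3 = 807/20
  p_4/q_4 = 928/23
  p_5/q_5 = 2663/66
  p_6/q_6 = 213968/5303
q_5 = 66 ≤ 195 < 5303 = q_6, so the answer is 2663/66.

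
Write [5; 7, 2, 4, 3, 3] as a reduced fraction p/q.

3671/715

Fold from the inside: start with 3/1.
  3 + 1/3 = 10/3
  4 + 3/10 = 43/10
  2 + 10/43 = 96/43
  7 + 43/96 = 715/96
  5 + 96/715 = 3671/715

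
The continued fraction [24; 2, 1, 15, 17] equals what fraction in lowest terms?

19521/802

Fold from the inside: start with 17/1.
  15 + 1/17 = 256/17
  1 + 17/256 = 273/256
  2 + 256/273 = 802/273
  24 + 273/802 = 19521/802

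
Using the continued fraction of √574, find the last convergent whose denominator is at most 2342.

√574 = [23; 1, 22, 1, 46, …] (period length 4).
Convergents:
  p_0/q_0 = 23/1
  p_1/q_1 = 24/1
  p_2/q_2 = 551/23
  p_3/q_3 = 575/24
  p_4/q_4 = 27001/1127
  p_5/q_5 = 27576/1151
  p_6/q_6 = 633673/26449
q_5 = 1151 ≤ 2342 < 26449 = q_6, so the answer is 27576/1151.

27576/1151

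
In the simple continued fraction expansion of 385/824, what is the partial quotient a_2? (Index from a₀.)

7

385 = 0·824 + 385   →  a_0 = 0
824 = 2·385 + 54   →  a_1 = 2
385 = 7·54 + 7   →  a_2 = 7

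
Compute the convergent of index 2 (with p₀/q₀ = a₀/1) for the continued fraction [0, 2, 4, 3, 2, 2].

4/9

Using pₖ = aₖpₖ₋₁ + pₖ₋₂, qₖ = aₖqₖ₋₁ + qₖ₋₂ (with p₋₁=1, p₋₂=0, q₋₁=0, q₋₂=1):
  k=0: a=0, p=0, q=1
  k=1: a=2, p=1, q=2
  k=2: a=4, p=4, q=9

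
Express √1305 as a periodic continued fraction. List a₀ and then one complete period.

[36; 8, 72]

a₀ = ⌊√1305⌋ = 36.
With m₀=0, d₀=1 and mₖ₊₁ = dₖaₖ − mₖ, dₖ₊₁ = (n − mₖ₊₁²)/dₖ, aₖ₊₁ = ⌊(a₀+mₖ₊₁)/dₖ₊₁⌋:
  k=1: m=36, d=9, a=8
  k=2: m=36, d=1, a=72
d=1 and a=2a₀=72 at k=2, so the next step gives (m, d) = (36, 9) again — its k=1 value — and the period has length 2.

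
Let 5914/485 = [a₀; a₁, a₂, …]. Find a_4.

1

5914 = 12·485 + 94   →  a_0 = 12
485 = 5·94 + 15   →  a_1 = 5
94 = 6·15 + 4   →  a_2 = 6
15 = 3·4 + 3   →  a_3 = 3
4 = 1·3 + 1   →  a_4 = 1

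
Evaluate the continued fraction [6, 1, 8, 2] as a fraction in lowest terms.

Using pₖ = aₖpₖ₋₁ + pₖ₋₂ and qₖ = aₖqₖ₋₁ + qₖ₋₂:
  k=0: a=6, p=6, q=1
  k=1: a=1, p=7, q=1
  k=2: a=8, p=62, q=9
  k=3: a=2, p=131, q=19

131/19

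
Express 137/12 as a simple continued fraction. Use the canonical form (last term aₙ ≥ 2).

[11; 2, 2, 2]

137 = 11·12 + 5
12 = 2·5 + 2
5 = 2·2 + 1
2 = 2·1 + 0  (stop)
So 137/12 = [11; 2, 2, 2].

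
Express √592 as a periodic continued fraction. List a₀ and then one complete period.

[24; 3, 48]

a₀ = ⌊√592⌋ = 24.
With m₀=0, d₀=1 and mₖ₊₁ = dₖaₖ − mₖ, dₖ₊₁ = (n − mₖ₊₁²)/dₖ, aₖ₊₁ = ⌊(a₀+mₖ₊₁)/dₖ₊₁⌋:
  k=1: m=24, d=16, a=3
  k=2: m=24, d=1, a=48
d=1 and a=2a₀=48 at k=2, so the next step gives (m, d) = (24, 16) again — its k=1 value — and the period has length 2.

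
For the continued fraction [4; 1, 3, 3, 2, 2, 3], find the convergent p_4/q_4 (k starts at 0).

143/30

Using pₖ = aₖpₖ₋₁ + pₖ₋₂, qₖ = aₖqₖ₋₁ + qₖ₋₂ (with p₋₁=1, p₋₂=0, q₋₁=0, q₋₂=1):
  k=0: a=4, p=4, q=1
  k=1: a=1, p=5, q=1
  k=2: a=3, p=19, q=4
  k=3: a=3, p=62, q=13
  k=4: a=2, p=143, q=30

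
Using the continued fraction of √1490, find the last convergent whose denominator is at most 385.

√1490 = [38; 1, 1, 1, 1, 76, …] (period length 5).
Convergents:
  p_0/q_0 = 38/1
  p_1/q_1 = 39/1
  p_2/q_2 = 77/2
  p_3/q_3 = 116/3
  p_4/q_4 = 193/5
  p_5/q_5 = 14784/383
  p_6/q_6 = 14977/388
q_5 = 383 ≤ 385 < 388 = q_6, so the answer is 14784/383.

14784/383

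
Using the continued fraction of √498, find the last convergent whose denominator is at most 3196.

√498 = [22; 3, 6, 22, 6, 3, 44, …] (period length 6).
Convergents:
  p_0/q_0 = 22/1
  p_1/q_1 = 67/3
  p_2/q_2 = 424/19
  p_3/q_3 = 9395/421
  p_4/q_4 = 56794/2545
  p_5/q_5 = 179777/8056
q_4 = 2545 ≤ 3196 < 8056 = q_5, so the answer is 56794/2545.

56794/2545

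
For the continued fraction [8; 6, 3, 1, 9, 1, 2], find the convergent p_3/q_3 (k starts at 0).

Using pₖ = aₖpₖ₋₁ + pₖ₋₂, qₖ = aₖqₖ₋₁ + qₖ₋₂ (with p₋₁=1, p₋₂=0, q₋₁=0, q₋₂=1):
  k=0: a=8, p=8, q=1
  k=1: a=6, p=49, q=6
  k=2: a=3, p=155, q=19
  k=3: a=1, p=204, q=25

204/25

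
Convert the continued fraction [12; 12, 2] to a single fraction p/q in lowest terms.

Fold from the inside: start with 2/1.
  12 + 1/2 = 25/2
  12 + 2/25 = 302/25

302/25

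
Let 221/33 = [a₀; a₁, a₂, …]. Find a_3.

3

221 = 6·33 + 23   →  a_0 = 6
33 = 1·23 + 10   →  a_1 = 1
23 = 2·10 + 3   →  a_2 = 2
10 = 3·3 + 1   →  a_3 = 3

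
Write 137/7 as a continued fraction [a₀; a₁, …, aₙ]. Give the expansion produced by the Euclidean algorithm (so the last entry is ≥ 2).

137 = 19·7 + 4
7 = 1·4 + 3
4 = 1·3 + 1
3 = 3·1 + 0  (stop)
So 137/7 = [19; 1, 1, 3].

[19; 1, 1, 3]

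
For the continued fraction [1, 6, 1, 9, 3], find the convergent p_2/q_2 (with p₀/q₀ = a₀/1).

Using pₖ = aₖpₖ₋₁ + pₖ₋₂, qₖ = aₖqₖ₋₁ + qₖ₋₂ (with p₋₁=1, p₋₂=0, q₋₁=0, q₋₂=1):
  k=0: a=1, p=1, q=1
  k=1: a=6, p=7, q=6
  k=2: a=1, p=8, q=7

8/7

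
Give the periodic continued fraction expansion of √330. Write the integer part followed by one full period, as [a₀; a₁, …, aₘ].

a₀ = ⌊√330⌋ = 18.

[18; 6, 36]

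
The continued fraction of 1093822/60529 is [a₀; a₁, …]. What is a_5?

3

1093822 = 18·60529 + 4300   →  a_0 = 18
60529 = 14·4300 + 329   →  a_1 = 14
4300 = 13·329 + 23   →  a_2 = 13
329 = 14·23 + 7   →  a_3 = 14
23 = 3·7 + 2   →  a_4 = 3
7 = 3·2 + 1   →  a_5 = 3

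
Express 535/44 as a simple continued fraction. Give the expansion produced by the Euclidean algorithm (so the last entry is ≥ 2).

[12; 6, 3, 2]

535 = 12*44 + 7
44 = 6*7 + 2
7 = 3*2 + 1
2 = 2*1 + 0  (stop)
So 535/44 = [12; 6, 3, 2].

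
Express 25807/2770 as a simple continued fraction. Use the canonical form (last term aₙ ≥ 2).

25807 = 9*2770 + 877
2770 = 3*877 + 139
877 = 6*139 + 43
139 = 3*43 + 10
43 = 4*10 + 3
10 = 3*3 + 1
3 = 3*1 + 0  (stop)
So 25807/2770 = [9; 3, 6, 3, 4, 3, 3].

[9; 3, 6, 3, 4, 3, 3]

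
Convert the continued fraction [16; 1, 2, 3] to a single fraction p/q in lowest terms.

Fold from the inside: start with 3/1.
  2 + 1/3 = 7/3
  1 + 3/7 = 10/7
  16 + 7/10 = 167/10

167/10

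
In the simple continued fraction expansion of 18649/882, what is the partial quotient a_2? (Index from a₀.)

18649 = 21·882 + 127   →  a_0 = 21
882 = 6·127 + 120   →  a_1 = 6
127 = 1·120 + 7   →  a_2 = 1

1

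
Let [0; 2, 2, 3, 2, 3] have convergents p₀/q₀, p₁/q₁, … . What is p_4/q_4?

16/39

Using pₖ = aₖpₖ₋₁ + pₖ₋₂, qₖ = aₖqₖ₋₁ + qₖ₋₂ (with p₋₁=1, p₋₂=0, q₋₁=0, q₋₂=1):
  k=0: a=0, p=0, q=1
  k=1: a=2, p=1, q=2
  k=2: a=2, p=2, q=5
  k=3: a=3, p=7, q=17
  k=4: a=2, p=16, q=39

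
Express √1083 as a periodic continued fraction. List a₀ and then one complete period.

[32; 1, 9, 1, 64]

a₀ = ⌊√1083⌋ = 32.
With m₀=0, d₀=1 and mₖ₊₁ = dₖaₖ − mₖ, dₖ₊₁ = (n − mₖ₊₁²)/dₖ, aₖ₊₁ = ⌊(a₀+mₖ₊₁)/dₖ₊₁⌋:
  k=1: m=32, d=59, a=1
  k=2: m=27, d=6, a=9
  k=3: m=27, d=59, a=1
  k=4: m=32, d=1, a=64
d=1 and a=2a₀=64 at k=4, so the next step gives (m, d) = (32, 59) again — its k=1 value — and the period has length 4.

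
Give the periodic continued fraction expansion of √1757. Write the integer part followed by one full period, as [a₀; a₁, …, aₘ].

[41; 1, 10, 1, 82]

a₀ = ⌊√1757⌋ = 41.
With m₀=0, d₀=1 and mₖ₊₁ = dₖaₖ − mₖ, dₖ₊₁ = (n − mₖ₊₁²)/dₖ, aₖ₊₁ = ⌊(a₀+mₖ₊₁)/dₖ₊₁⌋:
  k=1: m=41, d=76, a=1
  k=2: m=35, d=7, a=10
  k=3: m=35, d=76, a=1
  k=4: m=41, d=1, a=82
d=1 and a=2a₀=82 at k=4, so the next step gives (m, d) = (41, 76) again — its k=1 value — and the period has length 4.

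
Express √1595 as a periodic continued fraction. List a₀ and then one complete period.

[39; 1, 14, 1, 78]

a₀ = ⌊√1595⌋ = 39.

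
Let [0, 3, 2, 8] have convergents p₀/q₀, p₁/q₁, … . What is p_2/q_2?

2/7

Using pₖ = aₖpₖ₋₁ + pₖ₋₂, qₖ = aₖqₖ₋₁ + qₖ₋₂ (with p₋₁=1, p₋₂=0, q₋₁=0, q₋₂=1):
  k=0: a=0, p=0, q=1
  k=1: a=3, p=1, q=3
  k=2: a=2, p=2, q=7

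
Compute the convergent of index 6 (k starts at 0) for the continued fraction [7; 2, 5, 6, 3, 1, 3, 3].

Using pₖ = aₖpₖ₋₁ + pₖ₋₂, qₖ = aₖqₖ₋₁ + qₖ₋₂ (with p₋₁=1, p₋₂=0, q₋₁=0, q₋₂=1):
  k=0: a=7, p=7, q=1
  k=1: a=2, p=15, q=2
  k=2: a=5, p=82, q=11
  k=3: a=6, p=507, q=68
  k=4: a=3, p=1603, q=215
  k=5: a=1, p=2110, q=283
  k=6: a=3, p=7933, q=1064

7933/1064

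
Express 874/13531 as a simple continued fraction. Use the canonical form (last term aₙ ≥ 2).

874 = 0×13531 + 874
13531 = 15×874 + 421
874 = 2×421 + 32
421 = 13×32 + 5
32 = 6×5 + 2
5 = 2×2 + 1
2 = 2×1 + 0  (stop)
So 874/13531 = [0; 15, 2, 13, 6, 2, 2].

[0; 15, 2, 13, 6, 2, 2]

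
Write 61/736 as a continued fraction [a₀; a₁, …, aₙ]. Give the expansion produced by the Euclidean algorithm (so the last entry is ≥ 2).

[0; 12, 15, 4]

61 = 0·736 + 61
736 = 12·61 + 4
61 = 15·4 + 1
4 = 4·1 + 0  (stop)
So 61/736 = [0; 12, 15, 4].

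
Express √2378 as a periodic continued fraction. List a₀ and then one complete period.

a₀ = ⌊√2378⌋ = 48.

[48; 1, 3, 3, 1, 96]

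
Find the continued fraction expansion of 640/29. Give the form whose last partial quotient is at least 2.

640 = 22·29 + 2
29 = 14·2 + 1
2 = 2·1 + 0  (stop)
So 640/29 = [22; 14, 2].

[22; 14, 2]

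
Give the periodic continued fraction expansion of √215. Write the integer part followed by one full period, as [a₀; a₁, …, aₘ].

[14; 1, 1, 1, 28]

a₀ = ⌊√215⌋ = 14.
With m₀=0, d₀=1 and mₖ₊₁ = dₖaₖ − mₖ, dₖ₊₁ = (n − mₖ₊₁²)/dₖ, aₖ₊₁ = ⌊(a₀+mₖ₊₁)/dₖ₊₁⌋:
  k=1: m=14, d=19, a=1
  k=2: m=5, d=10, a=1
  k=3: m=5, d=19, a=1
  k=4: m=14, d=1, a=28
d=1 and a=2a₀=28 at k=4, so the next step gives (m, d) = (14, 19) again — its k=1 value — and the period has length 4.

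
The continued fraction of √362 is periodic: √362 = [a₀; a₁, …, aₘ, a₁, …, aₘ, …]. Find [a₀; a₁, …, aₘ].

[19; 38]

a₀ = ⌊√362⌋ = 19.
With m₀=0, d₀=1 and mₖ₊₁ = dₖaₖ − mₖ, dₖ₊₁ = (n − mₖ₊₁²)/dₖ, aₖ₊₁ = ⌊(a₀+mₖ₊₁)/dₖ₊₁⌋:
  k=1: m=19, d=1, a=38
d=1 and a=2a₀=38 at k=1, so the next step gives (m, d) = (19, 1) again — its k=1 value — and the period has length 1.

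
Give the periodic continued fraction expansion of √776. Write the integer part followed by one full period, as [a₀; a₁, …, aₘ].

a₀ = ⌊√776⌋ = 27.
With m₀=0, d₀=1 and mₖ₊₁ = dₖaₖ − mₖ, dₖ₊₁ = (n − mₖ₊₁²)/dₖ, aₖ₊₁ = ⌊(a₀+mₖ₊₁)/dₖ₊₁⌋:
  k=1: m=27, d=47, a=1
  k=2: m=20, d=8, a=5
  k=3: m=20, d=47, a=1
  k=4: m=27, d=1, a=54
d=1 and a=2a₀=54 at k=4, so the next step gives (m, d) = (27, 47) again — its k=1 value — and the period has length 4.

[27; 1, 5, 1, 54]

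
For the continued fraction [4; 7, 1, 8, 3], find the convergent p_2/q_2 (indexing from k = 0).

Using pₖ = aₖpₖ₋₁ + pₖ₋₂, qₖ = aₖqₖ₋₁ + qₖ₋₂ (with p₋₁=1, p₋₂=0, q₋₁=0, q₋₂=1):
  k=0: a=4, p=4, q=1
  k=1: a=7, p=29, q=7
  k=2: a=1, p=33, q=8

33/8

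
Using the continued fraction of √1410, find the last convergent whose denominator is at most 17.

√1410 = [37; 1, 1, 4, 1, 1, 74, …] (period length 6).
Convergents:
  p_0/q_0 = 37/1
  p_1/q_1 = 38/1
  p_2/q_2 = 75/2
  p_3/q_3 = 338/9
  p_4/q_4 = 413/11
  p_5/q_5 = 751/20
q_4 = 11 ≤ 17 < 20 = q_5, so the answer is 413/11.

413/11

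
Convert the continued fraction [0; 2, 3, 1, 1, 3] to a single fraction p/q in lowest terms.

25/57

Using pₖ = aₖpₖ₋₁ + pₖ₋₂ and qₖ = aₖqₖ₋₁ + qₖ₋₂:
  k=0: a=0, p=0, q=1
  k=1: a=2, p=1, q=2
  k=2: a=3, p=3, q=7
  k=3: a=1, p=4, q=9
  k=4: a=1, p=7, q=16
  k=5: a=3, p=25, q=57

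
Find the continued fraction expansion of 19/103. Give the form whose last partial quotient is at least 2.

[0; 5, 2, 2, 1, 2]

19 = 0*103 + 19
103 = 5*19 + 8
19 = 2*8 + 3
8 = 2*3 + 2
3 = 1*2 + 1
2 = 2*1 + 0  (stop)
So 19/103 = [0; 5, 2, 2, 1, 2].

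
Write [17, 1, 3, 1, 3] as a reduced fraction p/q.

338/19

Fold from the inside: start with 3/1.
  1 + 1/3 = 4/3
  3 + 3/4 = 15/4
  1 + 4/15 = 19/15
  17 + 15/19 = 338/19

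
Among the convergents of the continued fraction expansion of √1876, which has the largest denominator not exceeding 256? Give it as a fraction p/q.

8446/195

√1876 = [43; 3, 5, 12, 5, 3, 86, …] (period length 6).
Convergents:
  p_0/q_0 = 43/1
  p_1/q_1 = 130/3
  p_2/q_2 = 693/16
  p_3/q_3 = 8446/195
  p_4/q_4 = 42923/991
q_3 = 195 ≤ 256 < 991 = q_4, so the answer is 8446/195.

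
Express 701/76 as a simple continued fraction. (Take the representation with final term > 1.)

701 = 9*76 + 17
76 = 4*17 + 8
17 = 2*8 + 1
8 = 8*1 + 0  (stop)
So 701/76 = [9; 4, 2, 8].

[9; 4, 2, 8]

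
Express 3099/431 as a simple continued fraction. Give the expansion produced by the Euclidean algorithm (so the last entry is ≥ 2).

3099 = 7×431 + 82
431 = 5×82 + 21
82 = 3×21 + 19
21 = 1×19 + 2
19 = 9×2 + 1
2 = 2×1 + 0  (stop)
So 3099/431 = [7; 5, 3, 1, 9, 2].

[7; 5, 3, 1, 9, 2]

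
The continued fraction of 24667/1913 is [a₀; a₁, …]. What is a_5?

24667 = 12·1913 + 1711   →  a_0 = 12
1913 = 1·1711 + 202   →  a_1 = 1
1711 = 8·202 + 95   →  a_2 = 8
202 = 2·95 + 12   →  a_3 = 2
95 = 7·12 + 11   →  a_4 = 7
12 = 1·11 + 1   →  a_5 = 1

1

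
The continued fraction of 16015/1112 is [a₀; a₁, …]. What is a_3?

19

16015 = 14·1112 + 447   →  a_0 = 14
1112 = 2·447 + 218   →  a_1 = 2
447 = 2·218 + 11   →  a_2 = 2
218 = 19·11 + 9   →  a_3 = 19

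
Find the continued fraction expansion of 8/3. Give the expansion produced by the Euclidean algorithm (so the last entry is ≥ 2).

8 = 2×3 + 2
3 = 1×2 + 1
2 = 2×1 + 0  (stop)
So 8/3 = [2; 1, 2].

[2; 1, 2]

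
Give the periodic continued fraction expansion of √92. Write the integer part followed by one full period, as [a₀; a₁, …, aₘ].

[9; 1, 1, 2, 4, 2, 1, 1, 18]

a₀ = ⌊√92⌋ = 9.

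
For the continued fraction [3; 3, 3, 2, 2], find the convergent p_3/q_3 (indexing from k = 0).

Using pₖ = aₖpₖ₋₁ + pₖ₋₂, qₖ = aₖqₖ₋₁ + qₖ₋₂ (with p₋₁=1, p₋₂=0, q₋₁=0, q₋₂=1):
  k=0: a=3, p=3, q=1
  k=1: a=3, p=10, q=3
  k=2: a=3, p=33, q=10
  k=3: a=2, p=76, q=23

76/23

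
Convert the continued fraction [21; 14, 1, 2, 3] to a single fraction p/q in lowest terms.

Using pₖ = aₖpₖ₋₁ + pₖ₋₂ and qₖ = aₖqₖ₋₁ + qₖ₋₂:
  k=0: a=21, p=21, q=1
  k=1: a=14, p=295, q=14
  k=2: a=1, p=316, q=15
  k=3: a=2, p=927, q=44
  k=4: a=3, p=3097, q=147

3097/147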